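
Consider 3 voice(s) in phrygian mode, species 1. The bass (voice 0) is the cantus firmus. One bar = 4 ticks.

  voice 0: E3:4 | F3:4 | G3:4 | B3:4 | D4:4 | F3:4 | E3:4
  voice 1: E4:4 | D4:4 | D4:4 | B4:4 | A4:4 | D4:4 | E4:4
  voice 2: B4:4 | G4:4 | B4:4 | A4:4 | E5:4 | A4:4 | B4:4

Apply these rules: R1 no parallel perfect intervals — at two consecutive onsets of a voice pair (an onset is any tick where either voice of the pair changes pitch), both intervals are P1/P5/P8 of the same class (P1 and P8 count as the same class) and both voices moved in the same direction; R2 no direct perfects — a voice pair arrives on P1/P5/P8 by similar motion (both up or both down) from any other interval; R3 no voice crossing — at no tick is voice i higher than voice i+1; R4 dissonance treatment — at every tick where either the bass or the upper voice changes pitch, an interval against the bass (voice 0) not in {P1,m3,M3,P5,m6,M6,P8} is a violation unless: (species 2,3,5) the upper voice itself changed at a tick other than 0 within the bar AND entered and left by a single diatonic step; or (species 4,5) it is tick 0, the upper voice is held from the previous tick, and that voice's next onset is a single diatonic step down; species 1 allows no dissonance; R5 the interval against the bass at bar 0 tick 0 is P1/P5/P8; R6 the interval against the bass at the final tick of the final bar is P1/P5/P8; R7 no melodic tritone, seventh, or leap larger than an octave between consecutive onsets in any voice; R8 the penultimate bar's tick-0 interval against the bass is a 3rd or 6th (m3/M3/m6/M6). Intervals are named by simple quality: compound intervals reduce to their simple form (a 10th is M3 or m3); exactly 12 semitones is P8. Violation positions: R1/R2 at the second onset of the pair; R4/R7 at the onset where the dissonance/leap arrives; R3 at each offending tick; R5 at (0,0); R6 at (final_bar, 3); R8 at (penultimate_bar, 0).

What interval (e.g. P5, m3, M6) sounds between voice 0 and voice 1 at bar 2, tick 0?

P5

voice 0=G3 voice 1=D4 -> P5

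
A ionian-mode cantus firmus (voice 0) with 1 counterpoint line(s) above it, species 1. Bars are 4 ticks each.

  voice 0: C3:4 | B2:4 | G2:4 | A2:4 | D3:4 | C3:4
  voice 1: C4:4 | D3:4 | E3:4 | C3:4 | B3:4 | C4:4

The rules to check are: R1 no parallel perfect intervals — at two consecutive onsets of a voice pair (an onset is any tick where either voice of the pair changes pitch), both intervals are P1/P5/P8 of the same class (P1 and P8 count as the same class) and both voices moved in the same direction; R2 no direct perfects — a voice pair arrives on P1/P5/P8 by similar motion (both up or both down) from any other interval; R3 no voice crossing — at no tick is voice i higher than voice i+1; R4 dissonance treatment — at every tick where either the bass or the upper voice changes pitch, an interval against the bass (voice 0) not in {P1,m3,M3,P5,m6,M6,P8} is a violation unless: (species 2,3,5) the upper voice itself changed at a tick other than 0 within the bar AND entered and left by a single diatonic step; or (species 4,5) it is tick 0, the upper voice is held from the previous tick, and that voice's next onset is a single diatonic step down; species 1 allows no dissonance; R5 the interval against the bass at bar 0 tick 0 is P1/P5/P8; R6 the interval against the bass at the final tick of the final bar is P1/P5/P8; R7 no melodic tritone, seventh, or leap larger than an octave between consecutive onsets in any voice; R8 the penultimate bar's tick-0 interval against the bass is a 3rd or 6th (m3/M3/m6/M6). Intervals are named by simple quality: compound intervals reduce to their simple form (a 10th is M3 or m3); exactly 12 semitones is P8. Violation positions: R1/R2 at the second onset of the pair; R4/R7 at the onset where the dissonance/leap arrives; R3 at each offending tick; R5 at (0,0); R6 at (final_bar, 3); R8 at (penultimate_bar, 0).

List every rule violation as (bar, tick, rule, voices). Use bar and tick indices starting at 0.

(1, 0, R7, (1,))
(4, 0, R7, (1,))

bar 0: v0=C3 v1=C4 downbeat P8
bar 1: v0=B2 v1=D3 downbeat m3
bar 2: v0=G2 v1=E3 downbeat M6
bar 3: v0=A2 v1=C3 downbeat m3
bar 4: v0=D3 v1=B3 downbeat M6
bar 5: v0=C3 v1=C4 downbeat P8
  -> R7 @ bar 1 tick 0 v(1,): C4->D3 leap 10st
  -> R7 @ bar 4 tick 0 v(1,): C3->B3 leap 11st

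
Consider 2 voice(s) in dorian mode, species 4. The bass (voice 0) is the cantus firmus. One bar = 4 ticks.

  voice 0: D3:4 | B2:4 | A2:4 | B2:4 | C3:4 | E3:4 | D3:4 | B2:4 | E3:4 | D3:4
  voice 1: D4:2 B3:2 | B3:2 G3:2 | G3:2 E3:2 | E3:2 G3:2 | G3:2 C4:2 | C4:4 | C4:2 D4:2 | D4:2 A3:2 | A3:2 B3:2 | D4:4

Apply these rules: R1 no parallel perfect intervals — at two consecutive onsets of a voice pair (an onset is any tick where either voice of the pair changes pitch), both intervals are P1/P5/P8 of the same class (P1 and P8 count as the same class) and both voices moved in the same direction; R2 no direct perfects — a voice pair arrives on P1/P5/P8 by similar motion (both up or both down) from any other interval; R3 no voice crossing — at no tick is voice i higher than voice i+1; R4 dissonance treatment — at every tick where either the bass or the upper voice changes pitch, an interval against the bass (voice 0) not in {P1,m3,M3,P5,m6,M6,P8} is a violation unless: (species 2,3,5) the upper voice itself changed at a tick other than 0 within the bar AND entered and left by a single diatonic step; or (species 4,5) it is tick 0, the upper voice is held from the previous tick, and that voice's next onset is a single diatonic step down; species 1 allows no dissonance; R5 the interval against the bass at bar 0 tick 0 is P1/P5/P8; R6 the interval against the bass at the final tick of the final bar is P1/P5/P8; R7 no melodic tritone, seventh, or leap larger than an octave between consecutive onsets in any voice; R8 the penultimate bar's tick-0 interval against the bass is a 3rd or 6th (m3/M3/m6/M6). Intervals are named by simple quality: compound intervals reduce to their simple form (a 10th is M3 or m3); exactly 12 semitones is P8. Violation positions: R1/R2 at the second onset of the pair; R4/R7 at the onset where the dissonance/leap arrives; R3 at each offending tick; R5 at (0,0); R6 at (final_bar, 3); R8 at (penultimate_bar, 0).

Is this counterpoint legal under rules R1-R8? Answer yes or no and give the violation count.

bar 0: v0=D3 v1=D4 (P8)
bar 1: v0=B2 v1=B3 (P8)
bar 2: v0=A2 v1=G3 (m7)
bar 3: v0=B2 v1=E3 (P4)
bar 4: v0=C3 v1=G3 (P5)
bar 5: v0=E3 v1=C4 (m6)
bar 6: v0=D3 v1=C4 (m7)
bar 7: v0=B2 v1=D4 (m3)
bar 8: v0=E3 v1=A3 (P4)
bar 9: v0=D3 v1=D4 (P8)
  R4 @ bar2.0: A2/G3 m7 untreated
  R4 @ bar3.0: B2/E3 P4 untreated
  R4 @ bar6.0: D3/C4 m7 untreated
  R4 @ bar7.2: B2/A3 m7 untreated
  R4 @ bar8.0: E3/A3 P4 untreated
  R8 @ bar8.0: penult P4 not 3rd/6th

No (6 violations)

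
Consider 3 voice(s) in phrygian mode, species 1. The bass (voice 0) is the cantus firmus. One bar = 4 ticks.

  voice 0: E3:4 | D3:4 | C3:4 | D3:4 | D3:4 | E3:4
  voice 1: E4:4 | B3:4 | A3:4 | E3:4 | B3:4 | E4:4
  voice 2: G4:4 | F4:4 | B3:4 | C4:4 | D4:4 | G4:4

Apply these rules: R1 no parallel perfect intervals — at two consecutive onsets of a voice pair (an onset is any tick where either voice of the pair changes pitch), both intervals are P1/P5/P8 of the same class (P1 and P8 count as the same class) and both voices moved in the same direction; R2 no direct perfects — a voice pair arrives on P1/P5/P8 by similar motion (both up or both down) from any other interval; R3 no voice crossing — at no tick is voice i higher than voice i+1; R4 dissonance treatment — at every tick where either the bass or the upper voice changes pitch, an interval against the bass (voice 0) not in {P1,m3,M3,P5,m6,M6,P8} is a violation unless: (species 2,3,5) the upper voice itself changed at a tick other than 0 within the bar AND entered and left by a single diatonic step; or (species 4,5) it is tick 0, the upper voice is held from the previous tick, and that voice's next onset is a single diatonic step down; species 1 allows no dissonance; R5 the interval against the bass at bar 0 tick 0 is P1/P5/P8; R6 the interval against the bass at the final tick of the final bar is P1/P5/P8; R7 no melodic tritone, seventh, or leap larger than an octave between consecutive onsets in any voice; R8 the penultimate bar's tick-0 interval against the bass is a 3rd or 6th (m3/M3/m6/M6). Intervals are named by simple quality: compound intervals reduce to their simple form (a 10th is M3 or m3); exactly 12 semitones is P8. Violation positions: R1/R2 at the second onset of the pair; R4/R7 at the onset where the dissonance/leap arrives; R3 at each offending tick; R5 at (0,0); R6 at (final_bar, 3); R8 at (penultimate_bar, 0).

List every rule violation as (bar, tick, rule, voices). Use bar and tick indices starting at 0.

(0, 0, R5, (0, 2))
(2, 0, R4, (0, 2))
(2, 0, R7, (2,))
(3, 0, R4, (0, 1))
(3, 0, R4, (0, 2))
(4, 0, R8, (0, 2))
(5, 0, R2, (0, 1))
(5, 3, R6, (0, 2))

bar 0: v0=E3 v1=E4 v2=G4 downbeat m3
bar 1: v0=D3 v1=B3 v2=F4 downbeat m3
bar 2: v0=C3 v1=A3 v2=B3 downbeat M7
bar 3: v0=D3 v1=E3 v2=C4 downbeat m7
bar 4: v0=D3 v1=B3 v2=D4 downbeat P8
bar 5: v0=E3 v1=E4 v2=G4 downbeat m3
  -> R5 @ bar 0 tick 0 v(0, 2): opens on m3
  -> R4 @ bar 2 tick 0 v(0, 2): C3/B3 M7 untreated
  -> R7 @ bar 2 tick 0 v(2,): F4->B3 leap 6st
  -> R4 @ bar 3 tick 0 v(0, 1): D3/E3 M2 untreated
  -> R4 @ bar 3 tick 0 v(0, 2): D3/C4 m7 untreated
  -> R8 @ bar 4 tick 0 v(0, 2): penult P8 not 3rd/6th
  -> R2 @ bar 5 tick 0 v(0, 1): D3/B3 M6 -> E3/E4 P8 similar
  -> R6 @ bar 5 tick 3 v(0, 2): closes on m3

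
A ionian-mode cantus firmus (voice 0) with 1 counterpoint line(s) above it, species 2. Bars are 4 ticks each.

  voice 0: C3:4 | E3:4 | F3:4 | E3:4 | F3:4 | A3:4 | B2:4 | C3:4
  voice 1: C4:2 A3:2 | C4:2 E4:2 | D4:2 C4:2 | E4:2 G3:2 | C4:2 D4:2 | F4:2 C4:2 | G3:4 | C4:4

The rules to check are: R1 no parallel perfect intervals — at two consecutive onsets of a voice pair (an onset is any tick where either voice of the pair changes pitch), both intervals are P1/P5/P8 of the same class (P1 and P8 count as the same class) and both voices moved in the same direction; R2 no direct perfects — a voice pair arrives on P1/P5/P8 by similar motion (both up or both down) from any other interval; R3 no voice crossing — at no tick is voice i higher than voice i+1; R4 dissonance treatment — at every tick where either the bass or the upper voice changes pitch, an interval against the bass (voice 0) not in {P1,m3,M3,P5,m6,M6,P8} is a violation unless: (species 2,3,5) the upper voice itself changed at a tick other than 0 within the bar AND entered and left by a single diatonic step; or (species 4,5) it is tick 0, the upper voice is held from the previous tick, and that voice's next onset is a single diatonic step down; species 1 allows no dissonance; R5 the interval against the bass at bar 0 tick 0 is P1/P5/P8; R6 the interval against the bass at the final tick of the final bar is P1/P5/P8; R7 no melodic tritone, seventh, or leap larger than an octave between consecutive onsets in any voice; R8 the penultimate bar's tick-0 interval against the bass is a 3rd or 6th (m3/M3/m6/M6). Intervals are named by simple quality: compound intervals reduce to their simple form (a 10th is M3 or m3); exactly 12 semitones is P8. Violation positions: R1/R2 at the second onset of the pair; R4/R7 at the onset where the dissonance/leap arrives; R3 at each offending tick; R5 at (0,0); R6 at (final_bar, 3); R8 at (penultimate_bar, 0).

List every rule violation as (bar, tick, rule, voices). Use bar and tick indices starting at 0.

bar 0: v0=C3 v1=C4 downbeat P8
bar 1: v0=E3 v1=C4 downbeat m6
bar 2: v0=F3 v1=D4 downbeat M6
bar 3: v0=E3 v1=E4 downbeat P8
bar 4: v0=F3 v1=C4 downbeat P5
bar 5: v0=A3 v1=F4 downbeat m6
bar 6: v0=B2 v1=G3 downbeat m6
bar 7: v0=C3 v1=C4 downbeat P8
  -> R2 @ bar 4 tick 0 v(0, 1): E3/G3 m3 -> F3/C4 P5 similar
  -> R7 @ bar 6 tick 0 v(0,): A3->B2 leap 10st
  -> R2 @ bar 7 tick 0 v(0, 1): B2/G3 m6 -> C3/C4 P8 similar

(4, 0, R2, (0, 1))
(6, 0, R7, (0,))
(7, 0, R2, (0, 1))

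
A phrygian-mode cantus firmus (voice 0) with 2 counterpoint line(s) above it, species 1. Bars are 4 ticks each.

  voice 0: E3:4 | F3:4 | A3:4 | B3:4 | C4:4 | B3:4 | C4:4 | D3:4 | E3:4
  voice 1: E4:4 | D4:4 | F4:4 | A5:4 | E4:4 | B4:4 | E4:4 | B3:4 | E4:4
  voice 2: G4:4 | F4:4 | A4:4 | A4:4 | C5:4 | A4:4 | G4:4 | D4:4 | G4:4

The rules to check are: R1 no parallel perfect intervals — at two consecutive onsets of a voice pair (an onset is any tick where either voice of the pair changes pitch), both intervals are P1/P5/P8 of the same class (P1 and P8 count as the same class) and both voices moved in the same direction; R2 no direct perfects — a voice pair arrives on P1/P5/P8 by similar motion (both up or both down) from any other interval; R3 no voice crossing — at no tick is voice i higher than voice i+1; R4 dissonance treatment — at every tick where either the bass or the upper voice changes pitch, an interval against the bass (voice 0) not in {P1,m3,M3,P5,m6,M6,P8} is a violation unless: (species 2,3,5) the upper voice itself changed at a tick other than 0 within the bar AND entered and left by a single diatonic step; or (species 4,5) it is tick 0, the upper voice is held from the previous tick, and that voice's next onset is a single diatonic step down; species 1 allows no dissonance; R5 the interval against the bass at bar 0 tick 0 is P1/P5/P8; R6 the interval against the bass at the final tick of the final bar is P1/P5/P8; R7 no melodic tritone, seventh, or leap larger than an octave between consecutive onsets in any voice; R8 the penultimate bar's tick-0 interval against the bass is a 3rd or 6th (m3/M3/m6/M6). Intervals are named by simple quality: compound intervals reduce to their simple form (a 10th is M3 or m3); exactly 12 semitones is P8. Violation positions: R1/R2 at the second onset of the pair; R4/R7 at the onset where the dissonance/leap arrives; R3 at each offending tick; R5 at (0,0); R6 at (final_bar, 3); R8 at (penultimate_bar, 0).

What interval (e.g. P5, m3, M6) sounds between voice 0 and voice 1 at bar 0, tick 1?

P8

voice 0=E3 voice 1=E4 -> P8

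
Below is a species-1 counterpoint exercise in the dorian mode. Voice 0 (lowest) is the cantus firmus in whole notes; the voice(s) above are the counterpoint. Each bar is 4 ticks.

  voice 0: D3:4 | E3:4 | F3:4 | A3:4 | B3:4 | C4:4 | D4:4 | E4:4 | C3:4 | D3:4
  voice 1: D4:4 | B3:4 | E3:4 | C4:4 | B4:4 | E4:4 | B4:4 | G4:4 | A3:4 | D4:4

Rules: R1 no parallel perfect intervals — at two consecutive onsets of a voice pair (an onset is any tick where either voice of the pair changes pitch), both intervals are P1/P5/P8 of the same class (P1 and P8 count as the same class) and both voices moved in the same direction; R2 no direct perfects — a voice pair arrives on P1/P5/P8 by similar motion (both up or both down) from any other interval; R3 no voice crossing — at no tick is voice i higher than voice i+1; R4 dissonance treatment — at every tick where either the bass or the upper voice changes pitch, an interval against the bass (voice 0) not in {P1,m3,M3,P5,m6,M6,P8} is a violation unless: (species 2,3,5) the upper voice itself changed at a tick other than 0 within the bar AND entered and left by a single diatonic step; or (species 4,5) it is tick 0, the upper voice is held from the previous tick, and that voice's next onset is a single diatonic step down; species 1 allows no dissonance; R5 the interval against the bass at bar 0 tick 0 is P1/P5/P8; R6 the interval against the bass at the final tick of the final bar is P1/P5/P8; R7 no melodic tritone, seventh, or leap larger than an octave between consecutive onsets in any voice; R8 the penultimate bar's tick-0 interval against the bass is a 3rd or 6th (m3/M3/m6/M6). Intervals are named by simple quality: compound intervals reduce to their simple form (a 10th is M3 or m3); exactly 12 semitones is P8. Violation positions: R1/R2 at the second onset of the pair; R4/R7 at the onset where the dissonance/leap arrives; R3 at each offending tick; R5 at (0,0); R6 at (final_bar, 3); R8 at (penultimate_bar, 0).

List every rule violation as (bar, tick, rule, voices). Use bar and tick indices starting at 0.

bar 0: v0=D3 v1=D4 downbeat P8
bar 1: v0=E3 v1=B3 downbeat P5
bar 2: v0=F3 v1=E3 downbeat m2
bar 3: v0=A3 v1=C4 downbeat m3
bar 4: v0=B3 v1=B4 downbeat P8
bar 5: v0=C4 v1=E4 downbeat M3
bar 6: v0=D4 v1=B4 downbeat M6
bar 7: v0=E4 v1=G4 downbeat m3
bar 8: v0=C3 v1=A3 downbeat M6
bar 9: v0=D3 v1=D4 downbeat P8
  -> R3 @ bar 2 tick 0 v(0, 1): F3 above E3
  -> R4 @ bar 2 tick 0 v(0, 1): F3/E3 m2 untreated
  -> R3 @ bar 2 tick 1 v(0, 1): F3 above E3
  -> R3 @ bar 2 tick 2 v(0, 1): F3 above E3
  -> R3 @ bar 2 tick 3 v(0, 1): F3 above E3
  -> R2 @ bar 4 tick 0 v(0, 1): A3/C4 m3 -> B3/B4 P8 similar
  -> R7 @ bar 4 tick 0 v(1,): C4->B4 leap 11st
  -> R7 @ bar 8 tick 0 v(0,): E4->C3 leap 16st
  -> R7 @ bar 8 tick 0 v(1,): G4->A3 leap 10st
  -> R2 @ bar 9 tick 0 v(0, 1): C3/A3 M6 -> D3/D4 P8 similar

(2, 0, R3, (0, 1))
(2, 0, R4, (0, 1))
(2, 1, R3, (0, 1))
(2, 2, R3, (0, 1))
(2, 3, R3, (0, 1))
(4, 0, R2, (0, 1))
(4, 0, R7, (1,))
(8, 0, R7, (0,))
(8, 0, R7, (1,))
(9, 0, R2, (0, 1))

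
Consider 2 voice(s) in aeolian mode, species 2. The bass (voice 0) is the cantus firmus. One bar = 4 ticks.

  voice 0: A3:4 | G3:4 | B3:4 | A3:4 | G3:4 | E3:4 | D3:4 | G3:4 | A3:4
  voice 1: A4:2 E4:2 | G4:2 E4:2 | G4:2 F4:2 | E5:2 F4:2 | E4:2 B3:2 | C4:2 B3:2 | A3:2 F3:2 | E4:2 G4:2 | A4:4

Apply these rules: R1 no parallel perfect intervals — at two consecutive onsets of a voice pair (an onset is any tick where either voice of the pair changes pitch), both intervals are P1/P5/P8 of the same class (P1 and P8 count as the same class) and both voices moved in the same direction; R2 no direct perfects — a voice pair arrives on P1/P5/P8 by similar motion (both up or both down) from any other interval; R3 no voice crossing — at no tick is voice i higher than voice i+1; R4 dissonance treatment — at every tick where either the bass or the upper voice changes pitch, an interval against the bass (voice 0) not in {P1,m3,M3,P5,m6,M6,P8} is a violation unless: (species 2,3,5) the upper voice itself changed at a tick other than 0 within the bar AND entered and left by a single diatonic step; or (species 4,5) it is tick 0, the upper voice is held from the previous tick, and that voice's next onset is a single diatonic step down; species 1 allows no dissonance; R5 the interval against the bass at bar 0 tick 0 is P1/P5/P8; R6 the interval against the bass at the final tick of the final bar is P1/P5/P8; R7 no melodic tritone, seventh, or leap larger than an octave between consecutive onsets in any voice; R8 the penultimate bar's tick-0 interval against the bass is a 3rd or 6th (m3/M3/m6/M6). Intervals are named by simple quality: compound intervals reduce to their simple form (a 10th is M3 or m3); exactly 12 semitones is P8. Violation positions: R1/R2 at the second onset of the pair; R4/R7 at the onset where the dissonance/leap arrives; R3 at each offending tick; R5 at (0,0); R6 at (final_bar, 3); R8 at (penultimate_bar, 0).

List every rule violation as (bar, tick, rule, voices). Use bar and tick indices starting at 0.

(2, 2, R4, (0, 1))
(3, 0, R7, (1,))
(3, 2, R7, (1,))
(6, 0, R1, (0, 1))
(7, 0, R7, (1,))
(8, 0, R1, (0, 1))

bar 0: v0=A3 v1=A4 downbeat P8
bar 1: v0=G3 v1=G4 downbeat P8
bar 2: v0=B3 v1=G4 downbeat m6
bar 3: v0=A3 v1=E5 downbeat P5
bar 4: v0=G3 v1=E4 downbeat M6
bar 5: v0=E3 v1=C4 downbeat m6
bar 6: v0=D3 v1=A3 downbeat P5
bar 7: v0=G3 v1=E4 downbeat M6
bar 8: v0=A3 v1=A4 downbeat P8
  -> R4 @ bar 2 tick 2 v(0, 1): B3/F4 TT untreated
  -> R7 @ bar 3 tick 0 v(1,): F4->E5 leap 11st
  -> R7 @ bar 3 tick 2 v(1,): E5->F4 leap 11st
  -> R1 @ bar 6 tick 0 v(0, 1): E3/B3 P5 -> D3/A3 P5 similar
  -> R7 @ bar 7 tick 0 v(1,): F3->E4 leap 11st
  -> R1 @ bar 8 tick 0 v(0, 1): G3/G4 P8 -> A3/A4 P8 similar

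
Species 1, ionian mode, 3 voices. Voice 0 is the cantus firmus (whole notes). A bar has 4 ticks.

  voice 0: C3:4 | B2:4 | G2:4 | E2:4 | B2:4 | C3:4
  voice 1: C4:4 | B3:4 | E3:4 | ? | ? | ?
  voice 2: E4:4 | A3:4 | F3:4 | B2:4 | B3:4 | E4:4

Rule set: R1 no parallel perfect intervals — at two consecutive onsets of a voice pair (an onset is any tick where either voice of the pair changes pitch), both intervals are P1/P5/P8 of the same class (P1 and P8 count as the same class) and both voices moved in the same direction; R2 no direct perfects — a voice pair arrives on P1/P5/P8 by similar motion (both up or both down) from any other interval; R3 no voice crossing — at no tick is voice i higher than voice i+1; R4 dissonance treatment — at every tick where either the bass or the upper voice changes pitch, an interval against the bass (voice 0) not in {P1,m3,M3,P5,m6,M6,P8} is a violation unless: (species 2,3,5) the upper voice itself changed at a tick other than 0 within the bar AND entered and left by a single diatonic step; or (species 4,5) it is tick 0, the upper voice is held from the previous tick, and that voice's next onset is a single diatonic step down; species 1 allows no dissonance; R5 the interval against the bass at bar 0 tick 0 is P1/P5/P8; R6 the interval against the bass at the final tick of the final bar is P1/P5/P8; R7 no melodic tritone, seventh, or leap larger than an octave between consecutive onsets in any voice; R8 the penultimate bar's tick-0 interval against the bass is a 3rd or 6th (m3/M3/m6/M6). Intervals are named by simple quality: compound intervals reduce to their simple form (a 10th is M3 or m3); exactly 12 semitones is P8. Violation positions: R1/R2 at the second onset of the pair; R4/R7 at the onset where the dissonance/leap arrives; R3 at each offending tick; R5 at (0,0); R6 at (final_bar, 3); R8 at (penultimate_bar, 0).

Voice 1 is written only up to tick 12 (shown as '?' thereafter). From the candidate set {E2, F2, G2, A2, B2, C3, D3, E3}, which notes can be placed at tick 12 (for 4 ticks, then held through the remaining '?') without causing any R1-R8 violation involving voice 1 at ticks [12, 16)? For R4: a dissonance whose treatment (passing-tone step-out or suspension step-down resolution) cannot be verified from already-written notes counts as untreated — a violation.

E2: violates R2
F2: violates R4,R7
G2: legal
A2: violates R4
B2: violates R2
C3: violates R3
D3: violates R3,R4
E3: violates R3

{G2}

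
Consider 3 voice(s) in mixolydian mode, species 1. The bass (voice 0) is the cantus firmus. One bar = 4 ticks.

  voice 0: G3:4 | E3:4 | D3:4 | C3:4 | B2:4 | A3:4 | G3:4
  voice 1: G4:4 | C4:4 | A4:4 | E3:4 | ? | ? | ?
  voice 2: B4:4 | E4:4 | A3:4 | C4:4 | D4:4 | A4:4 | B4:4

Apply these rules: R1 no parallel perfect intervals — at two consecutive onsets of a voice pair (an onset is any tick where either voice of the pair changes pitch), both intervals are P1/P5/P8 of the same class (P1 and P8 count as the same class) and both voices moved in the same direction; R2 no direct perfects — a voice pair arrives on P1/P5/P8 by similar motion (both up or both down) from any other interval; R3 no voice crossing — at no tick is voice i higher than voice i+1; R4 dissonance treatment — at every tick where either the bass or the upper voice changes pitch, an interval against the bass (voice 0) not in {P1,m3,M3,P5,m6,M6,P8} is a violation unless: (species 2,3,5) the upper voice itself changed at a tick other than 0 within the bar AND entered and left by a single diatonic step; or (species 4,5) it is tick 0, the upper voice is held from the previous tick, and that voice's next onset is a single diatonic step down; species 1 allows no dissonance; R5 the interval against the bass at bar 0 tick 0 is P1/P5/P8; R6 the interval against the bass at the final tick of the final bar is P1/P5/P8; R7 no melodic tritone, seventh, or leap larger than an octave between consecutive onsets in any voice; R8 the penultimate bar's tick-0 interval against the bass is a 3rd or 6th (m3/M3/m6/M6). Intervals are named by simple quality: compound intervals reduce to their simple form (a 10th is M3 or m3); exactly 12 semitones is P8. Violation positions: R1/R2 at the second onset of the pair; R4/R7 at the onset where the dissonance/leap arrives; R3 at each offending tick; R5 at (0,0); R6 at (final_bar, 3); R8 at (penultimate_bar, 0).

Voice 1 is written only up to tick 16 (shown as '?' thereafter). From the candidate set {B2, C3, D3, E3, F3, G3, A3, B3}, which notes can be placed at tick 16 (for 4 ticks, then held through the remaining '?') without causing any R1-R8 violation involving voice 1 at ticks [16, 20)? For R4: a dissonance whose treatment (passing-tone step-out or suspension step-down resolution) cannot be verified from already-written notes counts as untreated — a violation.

B2: violates R2
C3: violates R4
D3: legal
E3: violates R4
F3: violates R4
G3: violates R2
A3: violates R4
B3: legal

{B3, D3}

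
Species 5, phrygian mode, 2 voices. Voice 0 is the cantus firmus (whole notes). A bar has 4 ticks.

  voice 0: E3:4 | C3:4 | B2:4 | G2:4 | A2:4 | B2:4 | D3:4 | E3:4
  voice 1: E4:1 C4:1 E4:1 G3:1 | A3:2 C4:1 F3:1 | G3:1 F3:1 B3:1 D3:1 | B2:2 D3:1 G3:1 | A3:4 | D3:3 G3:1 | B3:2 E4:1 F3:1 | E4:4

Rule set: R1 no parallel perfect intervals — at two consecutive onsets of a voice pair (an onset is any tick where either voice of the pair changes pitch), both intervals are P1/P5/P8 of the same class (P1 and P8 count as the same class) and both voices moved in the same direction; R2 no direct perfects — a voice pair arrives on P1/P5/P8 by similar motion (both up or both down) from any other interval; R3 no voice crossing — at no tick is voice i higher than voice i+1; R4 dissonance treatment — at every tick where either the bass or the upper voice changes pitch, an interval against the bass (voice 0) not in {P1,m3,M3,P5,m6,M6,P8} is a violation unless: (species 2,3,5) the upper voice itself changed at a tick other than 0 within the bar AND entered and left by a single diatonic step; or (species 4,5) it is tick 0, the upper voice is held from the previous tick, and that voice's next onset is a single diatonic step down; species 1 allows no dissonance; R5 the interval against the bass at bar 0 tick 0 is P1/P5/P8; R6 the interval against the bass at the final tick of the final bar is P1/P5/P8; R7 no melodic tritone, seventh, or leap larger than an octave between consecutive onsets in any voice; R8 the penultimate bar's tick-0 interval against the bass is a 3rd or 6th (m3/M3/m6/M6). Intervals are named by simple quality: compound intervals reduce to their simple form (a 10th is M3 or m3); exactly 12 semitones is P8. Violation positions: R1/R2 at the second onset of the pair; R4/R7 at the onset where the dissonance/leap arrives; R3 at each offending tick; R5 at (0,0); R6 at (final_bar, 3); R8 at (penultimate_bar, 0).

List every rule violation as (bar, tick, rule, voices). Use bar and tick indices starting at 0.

bar 0: v0=E3 v1=E4 downbeat P8
bar 1: v0=C3 v1=A3 downbeat M6
bar 2: v0=B2 v1=G3 downbeat m6
bar 3: v0=G2 v1=B2 downbeat M3
bar 4: v0=A2 v1=A3 downbeat P8
bar 5: v0=B2 v1=D3 downbeat m3
bar 6: v0=D3 v1=B3 downbeat M6
bar 7: v0=E3 v1=E4 downbeat P8
  -> R4 @ bar 1 tick 3 v(0, 1): C3/F3 P4 untreated
  -> R4 @ bar 2 tick 1 v(0, 1): B2/F3 TT untreated
  -> R7 @ bar 2 tick 2 v(1,): F3->B3 leap 6st
  -> R1 @ bar 4 tick 0 v(0, 1): G2/G3 P8 -> A2/A3 P8 similar
  -> R4 @ bar 6 tick 2 v(0, 1): D3/E4 M2 untreated
  -> R7 @ bar 6 tick 3 v(1,): E4->F3 leap 11st
  -> R2 @ bar 7 tick 0 v(0, 1): D3/F3 m3 -> E3/E4 P8 similar
  -> R7 @ bar 7 tick 0 v(1,): F3->E4 leap 11st

(1, 3, R4, (0, 1))
(2, 1, R4, (0, 1))
(2, 2, R7, (1,))
(4, 0, R1, (0, 1))
(6, 2, R4, (0, 1))
(6, 3, R7, (1,))
(7, 0, R2, (0, 1))
(7, 0, R7, (1,))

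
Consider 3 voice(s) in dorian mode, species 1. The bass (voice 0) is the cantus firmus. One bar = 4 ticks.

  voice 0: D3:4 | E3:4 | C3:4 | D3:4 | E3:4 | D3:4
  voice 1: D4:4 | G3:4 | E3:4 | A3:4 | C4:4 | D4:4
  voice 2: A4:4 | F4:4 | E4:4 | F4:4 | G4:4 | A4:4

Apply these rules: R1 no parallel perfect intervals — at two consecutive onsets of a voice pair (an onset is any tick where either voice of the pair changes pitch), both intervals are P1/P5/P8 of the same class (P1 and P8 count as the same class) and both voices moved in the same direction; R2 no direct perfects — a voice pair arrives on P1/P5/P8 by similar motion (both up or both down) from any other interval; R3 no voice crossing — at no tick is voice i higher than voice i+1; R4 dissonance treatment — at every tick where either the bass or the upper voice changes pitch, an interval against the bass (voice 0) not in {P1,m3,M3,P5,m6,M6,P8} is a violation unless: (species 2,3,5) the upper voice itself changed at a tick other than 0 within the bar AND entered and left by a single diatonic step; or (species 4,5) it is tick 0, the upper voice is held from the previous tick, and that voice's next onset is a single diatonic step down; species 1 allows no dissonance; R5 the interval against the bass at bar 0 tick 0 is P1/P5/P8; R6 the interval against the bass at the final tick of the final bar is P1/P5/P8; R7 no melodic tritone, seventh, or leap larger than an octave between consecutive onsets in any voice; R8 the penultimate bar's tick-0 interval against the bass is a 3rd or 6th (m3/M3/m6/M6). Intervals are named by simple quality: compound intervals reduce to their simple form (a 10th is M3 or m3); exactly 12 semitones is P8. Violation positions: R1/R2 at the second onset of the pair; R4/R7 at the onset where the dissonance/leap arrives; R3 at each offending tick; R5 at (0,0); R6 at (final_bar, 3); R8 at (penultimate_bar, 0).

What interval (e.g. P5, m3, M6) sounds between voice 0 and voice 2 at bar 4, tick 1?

voice 0=E3 voice 2=G4 -> m3

m3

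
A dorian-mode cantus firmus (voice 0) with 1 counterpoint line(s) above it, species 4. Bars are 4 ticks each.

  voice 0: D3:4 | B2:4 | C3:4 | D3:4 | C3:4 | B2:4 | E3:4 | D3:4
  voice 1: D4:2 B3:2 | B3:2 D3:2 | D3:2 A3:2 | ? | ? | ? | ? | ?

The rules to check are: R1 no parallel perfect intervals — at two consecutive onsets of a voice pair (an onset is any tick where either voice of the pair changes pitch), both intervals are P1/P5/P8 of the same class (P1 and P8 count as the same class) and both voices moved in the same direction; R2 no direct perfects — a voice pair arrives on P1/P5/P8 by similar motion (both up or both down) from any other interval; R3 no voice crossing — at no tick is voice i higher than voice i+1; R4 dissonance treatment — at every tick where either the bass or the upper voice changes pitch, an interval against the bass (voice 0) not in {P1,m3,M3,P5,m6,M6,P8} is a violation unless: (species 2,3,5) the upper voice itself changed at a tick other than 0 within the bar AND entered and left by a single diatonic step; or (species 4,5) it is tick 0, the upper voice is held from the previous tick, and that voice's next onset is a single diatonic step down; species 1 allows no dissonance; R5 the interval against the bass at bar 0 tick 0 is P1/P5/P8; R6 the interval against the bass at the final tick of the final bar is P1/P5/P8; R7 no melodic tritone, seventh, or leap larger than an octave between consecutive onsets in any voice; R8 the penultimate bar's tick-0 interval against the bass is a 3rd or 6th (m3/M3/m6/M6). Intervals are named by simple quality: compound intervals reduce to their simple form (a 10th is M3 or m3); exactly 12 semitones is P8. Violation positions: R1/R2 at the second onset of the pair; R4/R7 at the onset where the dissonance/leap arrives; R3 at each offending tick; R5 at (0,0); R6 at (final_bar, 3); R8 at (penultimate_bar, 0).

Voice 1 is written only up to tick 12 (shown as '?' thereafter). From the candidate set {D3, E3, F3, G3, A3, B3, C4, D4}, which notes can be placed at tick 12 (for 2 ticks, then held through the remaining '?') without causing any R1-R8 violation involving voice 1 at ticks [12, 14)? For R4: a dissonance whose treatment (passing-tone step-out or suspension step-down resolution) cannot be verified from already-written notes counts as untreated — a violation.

{A3, B3, D3, F3}

D3: legal
E3: violates R4
F3: legal
G3: violates R4
A3: legal
B3: legal
C4: violates R4
D4: violates R2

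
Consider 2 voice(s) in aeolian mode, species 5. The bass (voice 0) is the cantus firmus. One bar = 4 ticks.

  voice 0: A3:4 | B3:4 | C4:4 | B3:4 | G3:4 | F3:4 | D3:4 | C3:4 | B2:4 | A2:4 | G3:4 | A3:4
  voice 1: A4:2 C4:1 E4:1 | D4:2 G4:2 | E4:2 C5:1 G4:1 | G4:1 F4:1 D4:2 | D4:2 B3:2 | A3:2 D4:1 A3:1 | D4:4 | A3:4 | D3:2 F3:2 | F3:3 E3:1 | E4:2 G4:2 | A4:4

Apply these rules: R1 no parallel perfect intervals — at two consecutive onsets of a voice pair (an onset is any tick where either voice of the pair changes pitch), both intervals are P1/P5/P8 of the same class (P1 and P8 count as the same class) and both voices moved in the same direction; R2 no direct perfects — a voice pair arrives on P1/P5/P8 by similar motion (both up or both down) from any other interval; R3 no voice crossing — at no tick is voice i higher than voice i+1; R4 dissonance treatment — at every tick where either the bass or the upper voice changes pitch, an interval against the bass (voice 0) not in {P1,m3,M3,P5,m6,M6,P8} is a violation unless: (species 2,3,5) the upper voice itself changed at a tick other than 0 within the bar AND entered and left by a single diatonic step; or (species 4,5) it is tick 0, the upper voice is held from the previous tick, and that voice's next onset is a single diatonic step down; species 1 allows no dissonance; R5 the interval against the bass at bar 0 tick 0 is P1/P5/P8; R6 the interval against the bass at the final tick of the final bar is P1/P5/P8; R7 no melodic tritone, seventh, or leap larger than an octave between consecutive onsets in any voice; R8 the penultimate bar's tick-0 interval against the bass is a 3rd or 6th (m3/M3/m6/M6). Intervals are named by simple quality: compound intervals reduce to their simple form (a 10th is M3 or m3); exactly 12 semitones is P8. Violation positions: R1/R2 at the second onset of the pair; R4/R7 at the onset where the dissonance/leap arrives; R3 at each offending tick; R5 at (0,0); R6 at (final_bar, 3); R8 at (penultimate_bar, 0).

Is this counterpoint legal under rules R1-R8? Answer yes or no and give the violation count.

bar 0: v0=A3 v1=A4 (P8)
bar 1: v0=B3 v1=D4 (m3)
bar 2: v0=C4 v1=E4 (M3)
bar 3: v0=B3 v1=G4 (m6)
bar 4: v0=G3 v1=D4 (P5)
bar 5: v0=F3 v1=A3 (M3)
bar 6: v0=D3 v1=D4 (P8)
bar 7: v0=C3 v1=A3 (M6)
bar 8: v0=B2 v1=D3 (m3)
bar 9: v0=A2 v1=F3 (m6)
bar 10: v0=G3 v1=E4 (M6)
bar 11: v0=A3 v1=A4 (P8)
  R4 @ bar3.1: B3/F4 TT untreated
  R4 @ bar8.2: B2/F3 TT untreated
  R7 @ bar10.0: A2->G3 leap 10st
  R1 @ bar11.0: G3/G4 P8 -> A3/A4 P8 similar

No (4 violations)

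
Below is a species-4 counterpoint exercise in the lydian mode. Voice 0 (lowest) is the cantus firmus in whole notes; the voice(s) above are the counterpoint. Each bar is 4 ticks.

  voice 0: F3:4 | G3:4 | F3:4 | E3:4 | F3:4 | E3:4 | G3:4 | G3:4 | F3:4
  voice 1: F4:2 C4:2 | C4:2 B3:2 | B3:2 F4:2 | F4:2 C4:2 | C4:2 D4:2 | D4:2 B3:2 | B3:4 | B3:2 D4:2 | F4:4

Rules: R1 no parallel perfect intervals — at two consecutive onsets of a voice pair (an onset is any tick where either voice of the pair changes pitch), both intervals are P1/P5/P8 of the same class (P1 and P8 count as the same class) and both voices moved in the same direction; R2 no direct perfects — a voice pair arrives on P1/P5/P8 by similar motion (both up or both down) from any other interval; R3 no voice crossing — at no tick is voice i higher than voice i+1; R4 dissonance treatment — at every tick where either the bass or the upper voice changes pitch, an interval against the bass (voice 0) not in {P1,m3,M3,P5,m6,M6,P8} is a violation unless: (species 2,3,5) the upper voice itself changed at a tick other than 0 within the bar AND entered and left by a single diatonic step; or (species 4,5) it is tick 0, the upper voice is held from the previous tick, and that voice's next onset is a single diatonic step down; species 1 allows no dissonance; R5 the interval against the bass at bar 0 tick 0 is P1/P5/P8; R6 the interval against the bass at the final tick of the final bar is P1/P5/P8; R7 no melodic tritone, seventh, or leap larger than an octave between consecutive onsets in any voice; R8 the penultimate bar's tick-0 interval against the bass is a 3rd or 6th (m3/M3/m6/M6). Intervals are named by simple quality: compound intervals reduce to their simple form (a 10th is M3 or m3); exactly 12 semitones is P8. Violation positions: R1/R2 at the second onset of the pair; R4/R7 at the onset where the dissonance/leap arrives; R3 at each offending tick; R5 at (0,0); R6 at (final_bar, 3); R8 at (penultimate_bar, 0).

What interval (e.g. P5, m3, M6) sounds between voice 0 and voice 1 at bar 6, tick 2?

voice 0=G3 voice 1=B3 -> M3

M3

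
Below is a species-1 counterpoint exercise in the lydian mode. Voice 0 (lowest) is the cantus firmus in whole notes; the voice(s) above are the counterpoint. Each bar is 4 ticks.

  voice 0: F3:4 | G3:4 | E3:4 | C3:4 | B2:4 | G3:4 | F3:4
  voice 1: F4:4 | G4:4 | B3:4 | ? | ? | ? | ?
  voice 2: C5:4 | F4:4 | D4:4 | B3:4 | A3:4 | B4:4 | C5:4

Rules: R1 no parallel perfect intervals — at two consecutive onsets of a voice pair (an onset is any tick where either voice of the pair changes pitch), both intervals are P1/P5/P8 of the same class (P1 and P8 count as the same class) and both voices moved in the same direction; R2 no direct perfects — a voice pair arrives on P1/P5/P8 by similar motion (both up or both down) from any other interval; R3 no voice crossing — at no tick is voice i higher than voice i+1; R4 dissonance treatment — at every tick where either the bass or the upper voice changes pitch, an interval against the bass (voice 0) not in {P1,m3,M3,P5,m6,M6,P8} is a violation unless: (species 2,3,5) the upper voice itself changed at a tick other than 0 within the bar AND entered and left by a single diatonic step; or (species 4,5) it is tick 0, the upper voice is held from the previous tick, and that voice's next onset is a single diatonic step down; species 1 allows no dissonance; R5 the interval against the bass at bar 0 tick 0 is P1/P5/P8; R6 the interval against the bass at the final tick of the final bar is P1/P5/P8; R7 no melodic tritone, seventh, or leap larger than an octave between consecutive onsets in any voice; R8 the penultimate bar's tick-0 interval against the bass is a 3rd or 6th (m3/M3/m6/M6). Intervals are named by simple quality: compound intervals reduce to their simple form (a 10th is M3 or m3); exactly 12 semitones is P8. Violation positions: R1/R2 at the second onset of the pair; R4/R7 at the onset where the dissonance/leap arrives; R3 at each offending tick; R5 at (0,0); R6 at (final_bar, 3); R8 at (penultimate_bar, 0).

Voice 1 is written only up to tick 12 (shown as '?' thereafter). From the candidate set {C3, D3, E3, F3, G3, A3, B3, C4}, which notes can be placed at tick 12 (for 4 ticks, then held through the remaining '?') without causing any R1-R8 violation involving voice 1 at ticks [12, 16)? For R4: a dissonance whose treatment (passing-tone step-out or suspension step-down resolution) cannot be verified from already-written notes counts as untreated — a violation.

C3: violates R2,R7
D3: violates R4
E3: violates R2
F3: violates R4,R7
G3: violates R1
A3: legal
B3: violates R4
C4: violates R3

{A3}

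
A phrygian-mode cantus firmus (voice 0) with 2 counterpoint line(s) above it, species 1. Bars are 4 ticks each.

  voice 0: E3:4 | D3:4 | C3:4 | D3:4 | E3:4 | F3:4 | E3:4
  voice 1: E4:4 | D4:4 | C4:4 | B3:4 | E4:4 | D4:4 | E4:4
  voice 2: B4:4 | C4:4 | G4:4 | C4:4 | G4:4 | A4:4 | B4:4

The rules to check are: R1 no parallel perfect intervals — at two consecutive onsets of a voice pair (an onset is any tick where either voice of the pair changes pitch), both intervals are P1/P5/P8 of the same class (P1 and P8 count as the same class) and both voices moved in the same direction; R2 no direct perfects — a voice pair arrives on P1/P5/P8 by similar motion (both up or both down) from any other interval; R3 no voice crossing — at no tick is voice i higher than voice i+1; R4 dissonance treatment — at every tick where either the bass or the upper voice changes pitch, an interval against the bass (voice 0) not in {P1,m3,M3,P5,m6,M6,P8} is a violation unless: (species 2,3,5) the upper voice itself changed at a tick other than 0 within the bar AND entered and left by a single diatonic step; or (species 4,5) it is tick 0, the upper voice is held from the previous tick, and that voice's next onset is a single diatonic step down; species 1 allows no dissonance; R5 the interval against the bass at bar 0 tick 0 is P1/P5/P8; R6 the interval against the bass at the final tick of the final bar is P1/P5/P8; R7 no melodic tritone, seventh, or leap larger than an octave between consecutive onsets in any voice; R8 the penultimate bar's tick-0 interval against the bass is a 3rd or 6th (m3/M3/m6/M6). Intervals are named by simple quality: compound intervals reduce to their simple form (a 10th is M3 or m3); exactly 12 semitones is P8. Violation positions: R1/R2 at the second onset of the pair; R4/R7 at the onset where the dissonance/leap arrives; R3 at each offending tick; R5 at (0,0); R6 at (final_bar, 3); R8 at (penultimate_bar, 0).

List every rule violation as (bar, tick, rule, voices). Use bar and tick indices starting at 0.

(1, 0, R1, (0, 1))
(1, 0, R3, (1, 2))
(1, 0, R4, (0, 2))
(1, 0, R7, (2,))
(1, 1, R3, (1, 2))
(1, 2, R3, (1, 2))
(1, 3, R3, (1, 2))
(2, 0, R1, (0, 1))
(3, 0, R4, (0, 2))
(4, 0, R2, (0, 1))
(6, 0, R1, (1, 2))

bar 0: v0=E3 v1=E4 v2=B4 downbeat P5
bar 1: v0=D3 v1=D4 v2=C4 downbeat m7
bar 2: v0=C3 v1=C4 v2=G4 downbeat P5
bar 3: v0=D3 v1=B3 v2=C4 downbeat m7
bar 4: v0=E3 v1=E4 v2=G4 downbeat m3
bar 5: v0=F3 v1=D4 v2=A4 downbeat M3
bar 6: v0=E3 v1=E4 v2=B4 downbeat P5
  -> R1 @ bar 1 tick 0 v(0, 1): E3/E4 P8 -> D3/D4 P8 similar
  -> R3 @ bar 1 tick 0 v(1, 2): D4 above C4
  -> R4 @ bar 1 tick 0 v(0, 2): D3/C4 m7 untreated
  -> R7 @ bar 1 tick 0 v(2,): B4->C4 leap 11st
  -> R3 @ bar 1 tick 1 v(1, 2): D4 above C4
  -> R3 @ bar 1 tick 2 v(1, 2): D4 above C4
  -> R3 @ bar 1 tick 3 v(1, 2): D4 above C4
  -> R1 @ bar 2 tick 0 v(0, 1): D3/D4 P8 -> C3/C4 P8 similar
  -> R4 @ bar 3 tick 0 v(0, 2): D3/C4 m7 untreated
  -> R2 @ bar 4 tick 0 v(0, 1): D3/B3 M6 -> E3/E4 P8 similar
  -> R1 @ bar 6 tick 0 v(1, 2): D4/A4 P5 -> E4/B4 P5 similar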